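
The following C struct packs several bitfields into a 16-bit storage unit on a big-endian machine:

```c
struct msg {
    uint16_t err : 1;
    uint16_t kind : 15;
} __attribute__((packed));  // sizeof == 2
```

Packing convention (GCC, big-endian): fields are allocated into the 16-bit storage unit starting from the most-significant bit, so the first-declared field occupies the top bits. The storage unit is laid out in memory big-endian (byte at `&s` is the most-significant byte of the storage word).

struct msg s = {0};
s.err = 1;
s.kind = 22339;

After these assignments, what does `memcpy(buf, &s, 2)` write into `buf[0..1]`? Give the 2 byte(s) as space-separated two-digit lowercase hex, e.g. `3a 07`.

[15+:1] err=1 & 0x1 = 0x1; word=0x8000
[0+:15] kind=22339 & 0x7fff = 0x5743; word=0xd743
word = 0xd743 → big-endian bytes:
  [0]=0xd7  [1]=0x43

d7 43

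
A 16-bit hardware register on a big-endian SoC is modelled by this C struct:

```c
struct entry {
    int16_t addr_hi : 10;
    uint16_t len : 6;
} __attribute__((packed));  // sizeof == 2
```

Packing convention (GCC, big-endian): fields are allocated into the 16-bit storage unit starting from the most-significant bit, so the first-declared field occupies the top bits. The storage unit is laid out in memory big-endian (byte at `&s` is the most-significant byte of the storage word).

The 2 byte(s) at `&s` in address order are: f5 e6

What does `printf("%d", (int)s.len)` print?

38

[0]=0xf5 [1]=0xe6 (big-endian) → word 0xf5e6
addr_hi:10 @ bit 6 → (0xf5e6>>6)&0x3ff = 0x3d7
len:6 @ bit 0 → (0xf5e6>>0)&0x3f = 0x26  ←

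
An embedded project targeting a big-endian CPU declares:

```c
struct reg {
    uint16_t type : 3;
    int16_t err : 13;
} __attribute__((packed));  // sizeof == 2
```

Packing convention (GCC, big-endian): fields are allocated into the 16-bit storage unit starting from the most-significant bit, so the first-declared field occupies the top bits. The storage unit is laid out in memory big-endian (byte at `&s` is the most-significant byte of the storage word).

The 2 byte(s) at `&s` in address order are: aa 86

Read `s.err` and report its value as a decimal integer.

2694

[0]=0xaa [1]=0x86 (big-endian) → word 0xaa86
type:3 @ bit 13 → (0xaa86>>13)&0x7 = 0x5
err:13 @ bit 0 → (0xaa86>>0)&0x1fff = 0xa86  ←
err signed 13b, MSB=0: value = 2694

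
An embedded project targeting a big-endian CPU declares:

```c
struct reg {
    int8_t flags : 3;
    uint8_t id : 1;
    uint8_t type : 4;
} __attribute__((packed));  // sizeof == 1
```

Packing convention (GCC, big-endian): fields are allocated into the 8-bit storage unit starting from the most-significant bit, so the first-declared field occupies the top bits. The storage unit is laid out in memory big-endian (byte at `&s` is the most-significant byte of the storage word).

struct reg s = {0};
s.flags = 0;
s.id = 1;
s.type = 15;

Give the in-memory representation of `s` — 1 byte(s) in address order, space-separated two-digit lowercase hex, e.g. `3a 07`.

1f

[5+:3] flags=0 & 0x7 = 0x0; word=0x00
[4+:1] id=1 & 0x1 = 0x1; word=0x10
[0+:4] type=15 & 0xf = 0xf; word=0x1f
word = 0x1f → big-endian bytes:
  [0]=0x1f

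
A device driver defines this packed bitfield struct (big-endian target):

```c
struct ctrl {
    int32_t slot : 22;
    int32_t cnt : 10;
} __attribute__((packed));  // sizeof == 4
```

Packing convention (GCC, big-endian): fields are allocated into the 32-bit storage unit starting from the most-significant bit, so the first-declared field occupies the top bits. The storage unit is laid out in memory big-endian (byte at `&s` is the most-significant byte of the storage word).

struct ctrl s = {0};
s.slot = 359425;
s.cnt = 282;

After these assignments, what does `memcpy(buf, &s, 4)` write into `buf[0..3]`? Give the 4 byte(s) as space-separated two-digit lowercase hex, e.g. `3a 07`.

slot (22b) val=359425 bits=0x57c01 at bit 10: 0x15f00400
cnt (10b) val=282 bits=0x11a at bit 0: 0x15f0051a
word = 0x15f0051a → big-endian bytes:
  [0]=0x15  [1]=0xf0  [2]=0x05  [3]=0x1a

15 f0 05 1a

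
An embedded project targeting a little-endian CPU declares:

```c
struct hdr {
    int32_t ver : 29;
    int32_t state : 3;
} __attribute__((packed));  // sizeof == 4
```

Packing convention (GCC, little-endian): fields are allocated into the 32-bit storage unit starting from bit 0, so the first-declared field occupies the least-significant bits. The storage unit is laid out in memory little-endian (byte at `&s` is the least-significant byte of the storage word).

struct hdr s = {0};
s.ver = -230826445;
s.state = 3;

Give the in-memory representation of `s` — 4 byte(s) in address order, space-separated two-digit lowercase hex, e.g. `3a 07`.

33 de 3d 72

[0+:29] ver=-230826445 & 0x1fffffff = 0x123dde33; word=0x123dde33
[29+:3] state=3 & 0x7 = 0x3; word=0x723dde33
word = 0x723dde33 → little-endian bytes:
  [0]=0x33  [1]=0xde  [2]=0x3d  [3]=0x72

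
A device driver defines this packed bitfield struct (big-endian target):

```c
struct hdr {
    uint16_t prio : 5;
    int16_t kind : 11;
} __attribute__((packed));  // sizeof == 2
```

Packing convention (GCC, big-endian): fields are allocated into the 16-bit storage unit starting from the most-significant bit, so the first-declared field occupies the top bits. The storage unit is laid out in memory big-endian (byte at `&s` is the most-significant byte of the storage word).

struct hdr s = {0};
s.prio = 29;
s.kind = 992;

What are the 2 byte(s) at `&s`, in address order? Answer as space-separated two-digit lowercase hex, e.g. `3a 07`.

eb e0

prio:5 = 29 → 0x1d << 11 → word 0xe800
kind:11 = 992 → 0x3e0 << 0 → word 0xebe0
word = 0xebe0 → big-endian bytes:
  [0]=0xeb  [1]=0xe0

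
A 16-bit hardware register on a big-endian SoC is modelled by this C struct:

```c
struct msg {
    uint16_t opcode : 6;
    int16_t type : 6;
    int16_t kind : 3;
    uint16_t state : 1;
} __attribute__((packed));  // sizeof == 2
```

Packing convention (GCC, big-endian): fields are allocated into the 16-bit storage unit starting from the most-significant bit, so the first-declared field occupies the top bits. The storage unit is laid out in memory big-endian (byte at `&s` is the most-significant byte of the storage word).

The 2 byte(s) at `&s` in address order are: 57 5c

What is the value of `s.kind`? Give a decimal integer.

[0]=0x57 [1]=0x5c (big-endian) → word 0x575c
opcode [10+:6] = (word>>10) & 0x3f = 21
type [4+:6] = (word>>4) & 0x3f = 53
kind [1+:3] = (word>>1) & 0x7 = 6  ←
state [0+:1] = (word>>0) & 0x1 = 0
kind signed 3b, MSB=1: 6 - 8 = -2

-2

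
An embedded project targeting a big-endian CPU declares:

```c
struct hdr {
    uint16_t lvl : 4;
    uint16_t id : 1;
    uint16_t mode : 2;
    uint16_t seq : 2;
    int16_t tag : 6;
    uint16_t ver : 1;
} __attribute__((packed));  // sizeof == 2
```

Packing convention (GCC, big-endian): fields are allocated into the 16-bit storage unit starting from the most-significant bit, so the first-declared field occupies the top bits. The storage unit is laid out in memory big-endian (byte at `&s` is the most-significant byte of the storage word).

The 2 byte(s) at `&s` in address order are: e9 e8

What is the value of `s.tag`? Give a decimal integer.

[0]=0xe9 [1]=0xe8 (big-endian) → word 0xe9e8
lvl:4 @ bit 12 → (0xe9e8>>12)&0xf = 0xe
id:1 @ bit 11 → (0xe9e8>>11)&0x1 = 0x1
mode:2 @ bit 9 → (0xe9e8>>9)&0x3 = 0x0
seq:2 @ bit 7 → (0xe9e8>>7)&0x3 = 0x3
tag:6 @ bit 1 → (0xe9e8>>1)&0x3f = 0x34  ←
ver:1 @ bit 0 → (0xe9e8>>0)&0x1 = 0x0
tag signed 6b, MSB=1: 52 - 64 = -12

-12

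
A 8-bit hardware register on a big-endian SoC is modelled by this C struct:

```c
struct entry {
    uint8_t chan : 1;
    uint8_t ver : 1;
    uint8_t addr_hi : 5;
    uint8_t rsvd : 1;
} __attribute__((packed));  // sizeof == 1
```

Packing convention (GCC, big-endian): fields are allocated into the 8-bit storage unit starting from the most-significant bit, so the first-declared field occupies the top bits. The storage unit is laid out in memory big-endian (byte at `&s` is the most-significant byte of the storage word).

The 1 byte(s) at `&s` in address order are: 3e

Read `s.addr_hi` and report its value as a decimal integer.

[0]=0x3e (big-endian) → word 0x3e
chan [7+:1] = (word>>7) & 0x1 = 0
ver [6+:1] = (word>>6) & 0x1 = 0
addr_hi [1+:5] = (word>>1) & 0x1f = 31  ←
rsvd [0+:1] = (word>>0) & 0x1 = 0

31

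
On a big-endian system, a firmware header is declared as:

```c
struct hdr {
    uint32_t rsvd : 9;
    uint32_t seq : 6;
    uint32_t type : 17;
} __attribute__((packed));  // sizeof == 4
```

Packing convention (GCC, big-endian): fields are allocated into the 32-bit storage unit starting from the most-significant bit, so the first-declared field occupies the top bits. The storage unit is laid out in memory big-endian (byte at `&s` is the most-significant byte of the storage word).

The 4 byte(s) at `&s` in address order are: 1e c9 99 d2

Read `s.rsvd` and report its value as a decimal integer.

[0]=0x1e [1]=0xc9 [2]=0x99 [3]=0xd2 (big-endian) → word 0x1ec999d2
rsvd [23+:9] = (word>>23) & 0x1ff = 61  ←
seq [17+:6] = (word>>17) & 0x3f = 36
type [0+:17] = (word>>0) & 0x1ffff = 104914

61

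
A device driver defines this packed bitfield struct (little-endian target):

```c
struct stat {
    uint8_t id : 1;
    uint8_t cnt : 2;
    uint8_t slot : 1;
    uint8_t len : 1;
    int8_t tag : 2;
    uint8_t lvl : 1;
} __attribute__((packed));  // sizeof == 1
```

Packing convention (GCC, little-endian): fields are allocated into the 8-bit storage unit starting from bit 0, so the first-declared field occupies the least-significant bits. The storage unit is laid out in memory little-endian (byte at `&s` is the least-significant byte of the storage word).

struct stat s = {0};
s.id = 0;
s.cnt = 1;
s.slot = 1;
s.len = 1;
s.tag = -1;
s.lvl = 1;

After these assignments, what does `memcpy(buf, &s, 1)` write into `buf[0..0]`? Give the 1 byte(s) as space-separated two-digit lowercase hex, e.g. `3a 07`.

fa

id:1 = 0 → 0x0 << 0 → word 0x00
cnt:2 = 1 → 0x1 << 1 → word 0x02
slot:1 = 1 → 0x1 << 3 → word 0x0a
len:1 = 1 → 0x1 << 4 → word 0x1a
tag:2 = -1 → 0x3 << 5 → word 0x7a
lvl:1 = 1 → 0x1 << 7 → word 0xfa
word = 0xfa → little-endian bytes:
  [0]=0xfa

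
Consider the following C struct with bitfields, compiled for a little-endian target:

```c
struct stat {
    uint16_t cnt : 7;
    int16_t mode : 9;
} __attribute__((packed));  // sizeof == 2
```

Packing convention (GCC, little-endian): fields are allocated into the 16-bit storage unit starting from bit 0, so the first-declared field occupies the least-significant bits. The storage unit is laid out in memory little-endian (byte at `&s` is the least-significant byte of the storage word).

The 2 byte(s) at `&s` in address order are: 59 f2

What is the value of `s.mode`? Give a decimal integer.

-28

[0]=0x59 [1]=0xf2 (little-endian) → word 0xf259
cnt [0+:7] = (word>>0) & 0x7f = 89
mode [7+:9] = (word>>7) & 0x1ff = 484  ←
mode signed 9b, MSB=1: 484 - 512 = -28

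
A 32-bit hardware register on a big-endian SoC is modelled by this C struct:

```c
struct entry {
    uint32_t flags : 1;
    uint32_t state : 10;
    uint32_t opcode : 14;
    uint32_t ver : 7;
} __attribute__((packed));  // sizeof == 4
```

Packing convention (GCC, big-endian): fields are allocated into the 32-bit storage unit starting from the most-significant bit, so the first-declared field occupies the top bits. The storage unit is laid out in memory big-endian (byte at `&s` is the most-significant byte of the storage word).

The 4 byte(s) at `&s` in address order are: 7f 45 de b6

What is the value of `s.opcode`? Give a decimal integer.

3005

[0]=0x7f [1]=0x45 [2]=0xde [3]=0xb6 (big-endian) → word 0x7f45deb6
flags [31+:1] = (word>>31) & 0x1 = 0
state [21+:10] = (word>>21) & 0x3ff = 1018
opcode [7+:14] = (word>>7) & 0x3fff = 3005  ←
ver [0+:7] = (word>>0) & 0x7f = 54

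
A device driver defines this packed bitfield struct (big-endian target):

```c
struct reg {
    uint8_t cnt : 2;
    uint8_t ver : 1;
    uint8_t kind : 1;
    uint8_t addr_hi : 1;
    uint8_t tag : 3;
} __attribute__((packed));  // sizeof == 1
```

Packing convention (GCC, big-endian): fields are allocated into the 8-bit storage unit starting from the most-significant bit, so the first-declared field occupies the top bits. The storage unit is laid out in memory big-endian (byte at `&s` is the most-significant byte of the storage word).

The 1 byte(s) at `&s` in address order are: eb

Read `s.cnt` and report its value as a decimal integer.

[0]=0xeb (big-endian) → word 0xeb
cnt [6+:2] = (word>>6) & 0x3 = 3  ←
ver [5+:1] = (word>>5) & 0x1 = 1
kind [4+:1] = (word>>4) & 0x1 = 0
addr_hi [3+:1] = (word>>3) & 0x1 = 1
tag [0+:3] = (word>>0) & 0x7 = 3

3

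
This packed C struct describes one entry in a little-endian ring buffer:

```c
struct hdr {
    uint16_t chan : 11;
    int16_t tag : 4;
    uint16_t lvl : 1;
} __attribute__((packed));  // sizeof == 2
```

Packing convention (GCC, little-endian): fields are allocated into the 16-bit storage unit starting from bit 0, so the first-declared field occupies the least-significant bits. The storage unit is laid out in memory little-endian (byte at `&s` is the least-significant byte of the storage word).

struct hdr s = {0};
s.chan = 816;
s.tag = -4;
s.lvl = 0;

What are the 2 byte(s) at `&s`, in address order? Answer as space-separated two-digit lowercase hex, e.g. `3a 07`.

30 63

[0+:11] chan=816 & 0x7ff = 0x330; word=0x0330
[11+:4] tag=-4 & 0xf = 0xc; word=0x6330
[15+:1] lvl=0 & 0x1 = 0x0; word=0x6330
word = 0x6330 → little-endian bytes:
  [0]=0x30  [1]=0x63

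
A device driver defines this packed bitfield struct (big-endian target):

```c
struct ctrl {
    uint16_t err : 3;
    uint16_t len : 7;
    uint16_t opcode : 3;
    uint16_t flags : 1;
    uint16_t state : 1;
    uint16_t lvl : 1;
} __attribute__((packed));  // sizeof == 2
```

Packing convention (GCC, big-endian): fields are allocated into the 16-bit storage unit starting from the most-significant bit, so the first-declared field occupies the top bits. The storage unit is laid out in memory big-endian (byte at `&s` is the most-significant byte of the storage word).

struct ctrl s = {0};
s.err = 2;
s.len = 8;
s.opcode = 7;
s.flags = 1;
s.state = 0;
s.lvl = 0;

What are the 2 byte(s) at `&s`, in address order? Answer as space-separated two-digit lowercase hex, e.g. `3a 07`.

42 3c

[13+:3] err=2 & 0x7 = 0x2; word=0x4000
[6+:7] len=8 & 0x7f = 0x8; word=0x4200
[3+:3] opcode=7 & 0x7 = 0x7; word=0x4238
[2+:1] flags=1 & 0x1 = 0x1; word=0x423c
[1+:1] state=0 & 0x1 = 0x0; word=0x423c
[0+:1] lvl=0 & 0x1 = 0x0; word=0x423c
word = 0x423c → big-endian bytes:
  [0]=0x42  [1]=0x3c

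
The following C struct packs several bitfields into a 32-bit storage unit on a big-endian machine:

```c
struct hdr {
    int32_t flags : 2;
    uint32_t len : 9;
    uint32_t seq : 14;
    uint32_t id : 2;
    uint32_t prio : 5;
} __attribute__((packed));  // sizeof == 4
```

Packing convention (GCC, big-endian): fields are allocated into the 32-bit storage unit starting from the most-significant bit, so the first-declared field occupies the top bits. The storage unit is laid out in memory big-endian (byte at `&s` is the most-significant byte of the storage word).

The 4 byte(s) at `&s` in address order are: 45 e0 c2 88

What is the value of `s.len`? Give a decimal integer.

47

[0]=0x45 [1]=0xe0 [2]=0xc2 [3]=0x88 (big-endian) → word 0x45e0c288
flags:2 @ bit 30 → (0x45e0c288>>30)&0x3 = 0x1
len:9 @ bit 21 → (0x45e0c288>>21)&0x1ff = 0x2f  ←
seq:14 @ bit 7 → (0x45e0c288>>7)&0x3fff = 0x185
id:2 @ bit 5 → (0x45e0c288>>5)&0x3 = 0x0
prio:5 @ bit 0 → (0x45e0c288>>0)&0x1f = 0x8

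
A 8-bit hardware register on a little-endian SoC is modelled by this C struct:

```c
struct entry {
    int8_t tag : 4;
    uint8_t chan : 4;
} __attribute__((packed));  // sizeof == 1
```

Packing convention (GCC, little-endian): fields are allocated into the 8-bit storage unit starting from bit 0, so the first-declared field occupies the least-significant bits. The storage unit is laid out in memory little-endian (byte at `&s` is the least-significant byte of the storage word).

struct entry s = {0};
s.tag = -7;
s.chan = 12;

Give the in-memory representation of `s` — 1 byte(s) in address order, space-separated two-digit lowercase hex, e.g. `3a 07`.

c9

tag:4 = -7 → 0x9 << 0 → word 0x09
chan:4 = 12 → 0xc << 4 → word 0xc9
word = 0xc9 → little-endian bytes:
  [0]=0xc9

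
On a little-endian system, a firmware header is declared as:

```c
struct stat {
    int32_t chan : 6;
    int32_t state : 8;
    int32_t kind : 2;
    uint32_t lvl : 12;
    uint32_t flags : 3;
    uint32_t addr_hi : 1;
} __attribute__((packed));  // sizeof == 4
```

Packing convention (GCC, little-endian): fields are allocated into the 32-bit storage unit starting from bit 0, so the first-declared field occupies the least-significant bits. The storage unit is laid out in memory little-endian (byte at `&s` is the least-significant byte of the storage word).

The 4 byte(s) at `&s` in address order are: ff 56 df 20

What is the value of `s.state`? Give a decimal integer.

[0]=0xff [1]=0x56 [2]=0xdf [3]=0x20 (little-endian) → word 0x20df56ff
chan:6 @ bit 0 → (0x20df56ff>>0)&0x3f = 0x3f
state:8 @ bit 6 → (0x20df56ff>>6)&0xff = 0x5b  ←
kind:2 @ bit 14 → (0x20df56ff>>14)&0x3 = 0x1
lvl:12 @ bit 16 → (0x20df56ff>>16)&0xfff = 0xdf
flags:3 @ bit 28 → (0x20df56ff>>28)&0x7 = 0x2
addr_hi:1 @ bit 31 → (0x20df56ff>>31)&0x1 = 0x0
state signed 8b, MSB=0: value = 91

91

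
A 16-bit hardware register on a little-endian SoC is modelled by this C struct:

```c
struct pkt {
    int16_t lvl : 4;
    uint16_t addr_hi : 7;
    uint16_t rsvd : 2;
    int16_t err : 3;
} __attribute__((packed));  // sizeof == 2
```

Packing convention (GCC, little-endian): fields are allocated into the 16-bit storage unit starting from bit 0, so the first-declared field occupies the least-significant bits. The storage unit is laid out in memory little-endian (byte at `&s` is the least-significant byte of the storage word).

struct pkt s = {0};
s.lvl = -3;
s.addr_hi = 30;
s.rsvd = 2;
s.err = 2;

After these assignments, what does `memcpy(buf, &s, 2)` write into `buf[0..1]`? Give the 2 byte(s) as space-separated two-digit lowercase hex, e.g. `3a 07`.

[0+:4] lvl=-3 & 0xf = 0xd; word=0x000d
[4+:7] addr_hi=30 & 0x7f = 0x1e; word=0x01ed
[11+:2] rsvd=2 & 0x3 = 0x2; word=0x11ed
[13+:3] err=2 & 0x7 = 0x2; word=0x51ed
word = 0x51ed → little-endian bytes:
  [0]=0xed  [1]=0x51

ed 51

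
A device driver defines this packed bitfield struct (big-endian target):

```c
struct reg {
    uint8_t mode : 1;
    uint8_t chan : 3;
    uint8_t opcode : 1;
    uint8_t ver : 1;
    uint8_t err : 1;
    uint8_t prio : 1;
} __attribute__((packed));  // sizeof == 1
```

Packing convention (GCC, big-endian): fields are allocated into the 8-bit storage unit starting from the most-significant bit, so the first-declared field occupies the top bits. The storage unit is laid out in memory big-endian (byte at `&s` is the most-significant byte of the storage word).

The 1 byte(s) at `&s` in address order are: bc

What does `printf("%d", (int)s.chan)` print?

[0]=0xbc (big-endian) → word 0xbc
mode:1 @ bit 7 → (0xbc>>7)&0x1 = 0x1
chan:3 @ bit 4 → (0xbc>>4)&0x7 = 0x3  ←
opcode:1 @ bit 3 → (0xbc>>3)&0x1 = 0x1
ver:1 @ bit 2 → (0xbc>>2)&0x1 = 0x1
err:1 @ bit 1 → (0xbc>>1)&0x1 = 0x0
prio:1 @ bit 0 → (0xbc>>0)&0x1 = 0x0

3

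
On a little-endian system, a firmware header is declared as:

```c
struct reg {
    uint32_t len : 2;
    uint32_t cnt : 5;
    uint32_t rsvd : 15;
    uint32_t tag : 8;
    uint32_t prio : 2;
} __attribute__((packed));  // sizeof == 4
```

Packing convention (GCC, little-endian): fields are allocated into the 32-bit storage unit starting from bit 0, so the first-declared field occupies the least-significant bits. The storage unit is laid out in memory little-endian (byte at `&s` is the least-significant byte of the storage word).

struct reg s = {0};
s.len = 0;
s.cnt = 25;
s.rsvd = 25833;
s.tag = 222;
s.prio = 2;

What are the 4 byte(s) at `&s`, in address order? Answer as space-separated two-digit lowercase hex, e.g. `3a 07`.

e4 74 b2 b7

[0+:2] len=0 & 0x3 = 0x0; word=0x00000000
[2+:5] cnt=25 & 0x1f = 0x19; word=0x00000064
[7+:15] rsvd=25833 & 0x7fff = 0x64e9; word=0x003274e4
[22+:8] tag=222 & 0xff = 0xde; word=0x37b274e4
[30+:2] prio=2 & 0x3 = 0x2; word=0xb7b274e4
word = 0xb7b274e4 → little-endian bytes:
  [0]=0xe4  [1]=0x74  [2]=0xb2  [3]=0xb7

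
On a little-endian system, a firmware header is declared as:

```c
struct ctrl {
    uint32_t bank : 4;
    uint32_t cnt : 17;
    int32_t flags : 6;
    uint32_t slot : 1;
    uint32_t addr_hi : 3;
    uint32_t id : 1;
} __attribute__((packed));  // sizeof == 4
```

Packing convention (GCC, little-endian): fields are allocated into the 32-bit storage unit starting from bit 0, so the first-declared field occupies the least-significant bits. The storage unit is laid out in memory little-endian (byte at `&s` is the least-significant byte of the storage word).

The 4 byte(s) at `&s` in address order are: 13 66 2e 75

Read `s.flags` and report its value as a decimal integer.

-23

[0]=0x13 [1]=0x66 [2]=0x2e [3]=0x75 (little-endian) → word 0x752e6613
bank:4 @ bit 0 → (0x752e6613>>0)&0xf = 0x3
cnt:17 @ bit 4 → (0x752e6613>>4)&0x1ffff = 0xe661
flags:6 @ bit 21 → (0x752e6613>>21)&0x3f = 0x29  ←
slot:1 @ bit 27 → (0x752e6613>>27)&0x1 = 0x0
addr_hi:3 @ bit 28 → (0x752e6613>>28)&0x7 = 0x7
id:1 @ bit 31 → (0x752e6613>>31)&0x1 = 0x0
flags signed 6b, MSB=1: 41 - 64 = -23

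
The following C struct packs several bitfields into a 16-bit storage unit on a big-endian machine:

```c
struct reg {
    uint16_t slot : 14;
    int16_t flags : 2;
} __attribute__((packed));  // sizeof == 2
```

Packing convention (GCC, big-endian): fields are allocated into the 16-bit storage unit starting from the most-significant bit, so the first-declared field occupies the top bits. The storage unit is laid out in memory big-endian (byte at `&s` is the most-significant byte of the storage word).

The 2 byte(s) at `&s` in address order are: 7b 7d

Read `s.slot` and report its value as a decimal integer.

7903

[0]=0x7b [1]=0x7d (big-endian) → word 0x7b7d
slot [2+:14] = (word>>2) & 0x3fff = 7903  ←
flags [0+:2] = (word>>0) & 0x3 = 1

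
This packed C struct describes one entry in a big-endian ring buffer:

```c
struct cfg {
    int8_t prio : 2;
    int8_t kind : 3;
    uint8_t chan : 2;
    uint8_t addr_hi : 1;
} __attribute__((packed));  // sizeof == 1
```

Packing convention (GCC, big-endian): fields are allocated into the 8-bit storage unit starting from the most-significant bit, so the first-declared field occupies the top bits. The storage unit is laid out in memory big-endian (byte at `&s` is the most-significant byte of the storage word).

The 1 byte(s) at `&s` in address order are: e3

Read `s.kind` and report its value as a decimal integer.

-4

[0]=0xe3 (big-endian) → word 0xe3
prio:2 @ bit 6 → (0xe3>>6)&0x3 = 0x3
kind:3 @ bit 3 → (0xe3>>3)&0x7 = 0x4  ←
chan:2 @ bit 1 → (0xe3>>1)&0x3 = 0x1
addr_hi:1 @ bit 0 → (0xe3>>0)&0x1 = 0x1
kind signed 3b, MSB=1: 4 - 8 = -4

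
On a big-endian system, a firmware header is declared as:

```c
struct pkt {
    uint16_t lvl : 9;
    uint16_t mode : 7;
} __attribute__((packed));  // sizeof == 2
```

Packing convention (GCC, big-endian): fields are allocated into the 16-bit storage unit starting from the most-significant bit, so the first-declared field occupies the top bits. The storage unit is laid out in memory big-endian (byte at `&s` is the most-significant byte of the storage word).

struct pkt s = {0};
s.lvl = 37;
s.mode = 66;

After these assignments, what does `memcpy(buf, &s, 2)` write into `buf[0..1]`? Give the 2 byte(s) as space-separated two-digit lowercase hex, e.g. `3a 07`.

12 c2

lvl (9b) val=37 bits=0x25 at bit 7: 0x1280
mode (7b) val=66 bits=0x42 at bit 0: 0x12c2
word = 0x12c2 → big-endian bytes:
  [0]=0x12  [1]=0xc2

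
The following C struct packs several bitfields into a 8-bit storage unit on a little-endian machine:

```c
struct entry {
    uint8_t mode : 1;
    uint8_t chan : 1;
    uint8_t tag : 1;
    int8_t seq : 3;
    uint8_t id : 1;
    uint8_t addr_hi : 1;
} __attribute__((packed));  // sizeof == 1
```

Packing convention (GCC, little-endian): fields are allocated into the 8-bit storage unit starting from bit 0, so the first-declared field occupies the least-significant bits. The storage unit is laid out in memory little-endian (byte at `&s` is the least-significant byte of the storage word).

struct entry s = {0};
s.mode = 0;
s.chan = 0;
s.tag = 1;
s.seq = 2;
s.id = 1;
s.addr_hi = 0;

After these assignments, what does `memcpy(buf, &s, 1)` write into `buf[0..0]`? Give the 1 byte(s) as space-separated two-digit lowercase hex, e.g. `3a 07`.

54

mode:1 = 0 → 0x0 << 0 → word 0x00
chan:1 = 0 → 0x0 << 1 → word 0x00
tag:1 = 1 → 0x1 << 2 → word 0x04
seq:3 = 2 → 0x2 << 3 → word 0x14
id:1 = 1 → 0x1 << 6 → word 0x54
addr_hi:1 = 0 → 0x0 << 7 → word 0x54
word = 0x54 → little-endian bytes:
  [0]=0x54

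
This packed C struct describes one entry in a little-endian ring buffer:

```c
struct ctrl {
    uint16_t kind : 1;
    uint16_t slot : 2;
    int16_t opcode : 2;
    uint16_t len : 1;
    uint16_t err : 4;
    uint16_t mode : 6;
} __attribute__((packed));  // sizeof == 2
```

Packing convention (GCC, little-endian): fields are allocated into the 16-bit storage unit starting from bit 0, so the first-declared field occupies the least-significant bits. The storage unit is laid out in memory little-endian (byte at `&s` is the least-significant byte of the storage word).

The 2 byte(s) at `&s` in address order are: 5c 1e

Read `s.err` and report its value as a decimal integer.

[0]=0x5c [1]=0x1e (little-endian) → word 0x1e5c
kind [0+:1] = (word>>0) & 0x1 = 0
slot [1+:2] = (word>>1) & 0x3 = 2
opcode [3+:2] = (word>>3) & 0x3 = 3
len [5+:1] = (word>>5) & 0x1 = 0
err [6+:4] = (word>>6) & 0xf = 9  ←
mode [10+:6] = (word>>10) & 0x3f = 7

9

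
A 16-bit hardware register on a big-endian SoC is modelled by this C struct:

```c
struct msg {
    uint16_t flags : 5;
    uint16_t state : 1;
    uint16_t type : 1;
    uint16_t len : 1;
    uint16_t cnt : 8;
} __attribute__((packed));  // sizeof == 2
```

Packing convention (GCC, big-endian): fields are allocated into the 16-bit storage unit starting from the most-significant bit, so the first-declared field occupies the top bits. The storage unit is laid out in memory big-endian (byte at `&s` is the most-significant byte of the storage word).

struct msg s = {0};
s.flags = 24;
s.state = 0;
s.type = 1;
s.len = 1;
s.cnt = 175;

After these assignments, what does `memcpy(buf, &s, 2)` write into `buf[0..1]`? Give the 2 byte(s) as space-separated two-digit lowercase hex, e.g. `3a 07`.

c3 af

flags (5b) val=24 bits=0x18 at bit 11: 0xc000
state (1b) val=0 bits=0x0 at bit 10: 0xc000
type (1b) val=1 bits=0x1 at bit 9: 0xc200
len (1b) val=1 bits=0x1 at bit 8: 0xc300
cnt (8b) val=175 bits=0xaf at bit 0: 0xc3af
word = 0xc3af → big-endian bytes:
  [0]=0xc3  [1]=0xaf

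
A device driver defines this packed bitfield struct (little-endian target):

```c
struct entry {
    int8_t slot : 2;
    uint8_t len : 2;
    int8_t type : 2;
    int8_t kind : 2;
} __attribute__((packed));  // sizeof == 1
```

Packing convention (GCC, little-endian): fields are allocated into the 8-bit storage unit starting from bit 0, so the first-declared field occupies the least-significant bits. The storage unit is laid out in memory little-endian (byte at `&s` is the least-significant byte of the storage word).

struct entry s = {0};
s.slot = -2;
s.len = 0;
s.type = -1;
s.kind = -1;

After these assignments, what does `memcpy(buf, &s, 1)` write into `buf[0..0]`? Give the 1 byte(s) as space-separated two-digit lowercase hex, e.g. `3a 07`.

slot (2b) val=-2 bits=0x2 at bit 0: 0x02
len (2b) val=0 bits=0x0 at bit 2: 0x02
type (2b) val=-1 bits=0x3 at bit 4: 0x32
kind (2b) val=-1 bits=0x3 at bit 6: 0xf2
word = 0xf2 → little-endian bytes:
  [0]=0xf2

f2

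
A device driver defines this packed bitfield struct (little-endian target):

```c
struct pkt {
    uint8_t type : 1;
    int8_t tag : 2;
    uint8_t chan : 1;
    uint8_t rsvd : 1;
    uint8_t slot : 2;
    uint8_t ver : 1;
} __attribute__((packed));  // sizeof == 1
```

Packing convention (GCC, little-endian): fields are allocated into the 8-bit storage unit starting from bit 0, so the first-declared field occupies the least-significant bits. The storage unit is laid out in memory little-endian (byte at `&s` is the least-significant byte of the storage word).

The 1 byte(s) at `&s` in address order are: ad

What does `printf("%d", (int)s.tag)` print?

[0]=0xad (little-endian) → word 0xad
type [0+:1] = (word>>0) & 0x1 = 1
tag [1+:2] = (word>>1) & 0x3 = 2  ←
chan [3+:1] = (word>>3) & 0x1 = 1
rsvd [4+:1] = (word>>4) & 0x1 = 0
slot [5+:2] = (word>>5) & 0x3 = 1
ver [7+:1] = (word>>7) & 0x1 = 1
tag signed 2b, MSB=1: 2 - 4 = -2

-2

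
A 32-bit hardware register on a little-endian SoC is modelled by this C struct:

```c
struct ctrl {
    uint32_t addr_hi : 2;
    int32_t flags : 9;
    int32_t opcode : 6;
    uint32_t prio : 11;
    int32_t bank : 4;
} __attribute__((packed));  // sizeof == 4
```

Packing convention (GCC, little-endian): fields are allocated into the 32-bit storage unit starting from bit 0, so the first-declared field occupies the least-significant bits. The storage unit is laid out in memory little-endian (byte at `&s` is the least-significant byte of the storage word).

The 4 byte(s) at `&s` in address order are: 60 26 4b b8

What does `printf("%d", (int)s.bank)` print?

[0]=0x60 [1]=0x26 [2]=0x4b [3]=0xb8 (little-endian) → word 0xb84b2660
addr_hi [0+:2] = (word>>0) & 0x3 = 0
flags [2+:9] = (word>>2) & 0x1ff = 408
opcode [11+:6] = (word>>11) & 0x3f = 36
prio [17+:11] = (word>>17) & 0x7ff = 1061
bank [28+:4] = (word>>28) & 0xf = 11  ←
bank signed 4b, MSB=1: 11 - 16 = -5

-5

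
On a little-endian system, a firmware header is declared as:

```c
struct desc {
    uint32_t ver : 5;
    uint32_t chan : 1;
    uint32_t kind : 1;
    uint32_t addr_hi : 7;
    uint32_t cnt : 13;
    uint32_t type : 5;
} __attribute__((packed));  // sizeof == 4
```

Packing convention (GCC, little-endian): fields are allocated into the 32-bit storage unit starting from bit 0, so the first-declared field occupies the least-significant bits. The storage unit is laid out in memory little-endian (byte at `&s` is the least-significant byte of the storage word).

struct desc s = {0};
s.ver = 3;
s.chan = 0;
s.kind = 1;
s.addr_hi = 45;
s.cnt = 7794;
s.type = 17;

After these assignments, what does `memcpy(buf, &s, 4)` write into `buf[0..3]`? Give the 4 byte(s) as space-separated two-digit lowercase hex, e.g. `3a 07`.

[0+:5] ver=3 & 0x1f = 0x3; word=0x00000003
[5+:1] chan=0 & 0x1 = 0x0; word=0x00000003
[6+:1] kind=1 & 0x1 = 0x1; word=0x00000043
[7+:7] addr_hi=45 & 0x7f = 0x2d; word=0x000016c3
[14+:13] cnt=7794 & 0x1fff = 0x1e72; word=0x079c96c3
[27+:5] type=17 & 0x1f = 0x11; word=0x8f9c96c3
word = 0x8f9c96c3 → little-endian bytes:
  [0]=0xc3  [1]=0x96  [2]=0x9c  [3]=0x8f

c3 96 9c 8f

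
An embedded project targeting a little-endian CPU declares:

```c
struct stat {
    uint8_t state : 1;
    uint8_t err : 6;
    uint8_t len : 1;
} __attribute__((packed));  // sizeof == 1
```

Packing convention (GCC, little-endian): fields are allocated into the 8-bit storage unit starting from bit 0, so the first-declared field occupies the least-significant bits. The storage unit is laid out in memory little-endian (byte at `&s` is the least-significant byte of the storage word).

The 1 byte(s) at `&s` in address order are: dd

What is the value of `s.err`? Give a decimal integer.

46

[0]=0xdd (little-endian) → word 0xdd
state:1 @ bit 0 → (0xdd>>0)&0x1 = 0x1
err:6 @ bit 1 → (0xdd>>1)&0x3f = 0x2e  ←
len:1 @ bit 7 → (0xdd>>7)&0x1 = 0x1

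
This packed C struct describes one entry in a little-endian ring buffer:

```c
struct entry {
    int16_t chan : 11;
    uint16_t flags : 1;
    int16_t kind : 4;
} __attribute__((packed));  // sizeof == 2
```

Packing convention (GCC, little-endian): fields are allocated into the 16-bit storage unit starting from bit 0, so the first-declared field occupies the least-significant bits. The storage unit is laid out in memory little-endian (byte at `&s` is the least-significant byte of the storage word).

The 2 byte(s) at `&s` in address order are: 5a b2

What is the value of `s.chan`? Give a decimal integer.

[0]=0x5a [1]=0xb2 (little-endian) → word 0xb25a
chan [0+:11] = (word>>0) & 0x7ff = 602  ←
flags [11+:1] = (word>>11) & 0x1 = 0
kind [12+:4] = (word>>12) & 0xf = 11
chan signed 11b, MSB=0: value = 602

602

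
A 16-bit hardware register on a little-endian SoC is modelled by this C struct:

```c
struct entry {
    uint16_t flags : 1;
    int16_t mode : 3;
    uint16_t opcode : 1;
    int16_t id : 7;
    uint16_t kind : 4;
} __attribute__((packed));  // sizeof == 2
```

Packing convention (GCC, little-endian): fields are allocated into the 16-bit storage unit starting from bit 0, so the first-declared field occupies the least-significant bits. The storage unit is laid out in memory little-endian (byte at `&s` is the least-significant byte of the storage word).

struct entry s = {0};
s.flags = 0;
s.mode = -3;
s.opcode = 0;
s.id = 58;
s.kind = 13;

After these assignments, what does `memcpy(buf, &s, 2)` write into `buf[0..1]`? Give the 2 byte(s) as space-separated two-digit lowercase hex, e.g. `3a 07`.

flags (1b) val=0 bits=0x0 at bit 0: 0x0000
mode (3b) val=-3 bits=0x5 at bit 1: 0x000a
opcode (1b) val=0 bits=0x0 at bit 4: 0x000a
id (7b) val=58 bits=0x3a at bit 5: 0x074a
kind (4b) val=13 bits=0xd at bit 12: 0xd74a
word = 0xd74a → little-endian bytes:
  [0]=0x4a  [1]=0xd7

4a d7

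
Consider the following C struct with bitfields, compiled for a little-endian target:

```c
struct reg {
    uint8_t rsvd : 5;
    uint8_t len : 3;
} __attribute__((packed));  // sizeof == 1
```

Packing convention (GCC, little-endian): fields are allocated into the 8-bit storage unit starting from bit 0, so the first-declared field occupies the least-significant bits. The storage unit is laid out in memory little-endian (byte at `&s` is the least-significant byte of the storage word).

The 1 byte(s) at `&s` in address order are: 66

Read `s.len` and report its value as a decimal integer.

[0]=0x66 (little-endian) → word 0x66
rsvd:5 @ bit 0 → (0x66>>0)&0x1f = 0x6
len:3 @ bit 5 → (0x66>>5)&0x7 = 0x3  ←

3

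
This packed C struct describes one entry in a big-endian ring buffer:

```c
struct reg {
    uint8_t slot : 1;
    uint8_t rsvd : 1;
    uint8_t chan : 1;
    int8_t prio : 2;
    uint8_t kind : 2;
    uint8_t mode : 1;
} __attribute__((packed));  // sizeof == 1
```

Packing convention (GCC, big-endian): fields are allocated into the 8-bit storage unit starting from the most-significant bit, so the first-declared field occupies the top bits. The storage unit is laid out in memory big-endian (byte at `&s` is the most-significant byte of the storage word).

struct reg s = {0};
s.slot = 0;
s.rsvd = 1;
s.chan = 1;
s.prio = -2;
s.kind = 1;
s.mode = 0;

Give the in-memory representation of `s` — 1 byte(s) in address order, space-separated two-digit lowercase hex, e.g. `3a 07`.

72

slot:1 = 0 → 0x0 << 7 → word 0x00
rsvd:1 = 1 → 0x1 << 6 → word 0x40
chan:1 = 1 → 0x1 << 5 → word 0x60
prio:2 = -2 → 0x2 << 3 → word 0x70
kind:2 = 1 → 0x1 << 1 → word 0x72
mode:1 = 0 → 0x0 << 0 → word 0x72
word = 0x72 → big-endian bytes:
  [0]=0x72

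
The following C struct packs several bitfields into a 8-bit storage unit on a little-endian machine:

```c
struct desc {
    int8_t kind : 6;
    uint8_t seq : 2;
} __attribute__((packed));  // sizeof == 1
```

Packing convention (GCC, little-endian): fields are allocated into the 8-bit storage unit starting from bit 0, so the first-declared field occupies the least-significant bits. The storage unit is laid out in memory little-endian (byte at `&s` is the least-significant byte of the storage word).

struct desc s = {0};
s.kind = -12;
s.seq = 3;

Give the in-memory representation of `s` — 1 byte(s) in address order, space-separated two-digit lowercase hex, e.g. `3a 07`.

f4

[0+:6] kind=-12 & 0x3f = 0x34; word=0x34
[6+:2] seq=3 & 0x3 = 0x3; word=0xf4
word = 0xf4 → little-endian bytes:
  [0]=0xf4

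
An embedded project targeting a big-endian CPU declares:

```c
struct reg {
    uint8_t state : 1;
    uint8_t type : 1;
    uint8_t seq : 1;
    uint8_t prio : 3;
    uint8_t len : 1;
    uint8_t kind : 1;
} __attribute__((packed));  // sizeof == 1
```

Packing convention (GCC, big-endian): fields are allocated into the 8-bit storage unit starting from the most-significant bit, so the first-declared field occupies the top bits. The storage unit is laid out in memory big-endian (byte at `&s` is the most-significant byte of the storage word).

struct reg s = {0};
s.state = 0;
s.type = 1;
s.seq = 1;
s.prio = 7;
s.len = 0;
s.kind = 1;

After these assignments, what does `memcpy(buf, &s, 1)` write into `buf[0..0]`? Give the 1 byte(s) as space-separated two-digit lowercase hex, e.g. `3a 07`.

state (1b) val=0 bits=0x0 at bit 7: 0x00
type (1b) val=1 bits=0x1 at bit 6: 0x40
seq (1b) val=1 bits=0x1 at bit 5: 0x60
prio (3b) val=7 bits=0x7 at bit 2: 0x7c
len (1b) val=0 bits=0x0 at bit 1: 0x7c
kind (1b) val=1 bits=0x1 at bit 0: 0x7d
word = 0x7d → big-endian bytes:
  [0]=0x7d

7d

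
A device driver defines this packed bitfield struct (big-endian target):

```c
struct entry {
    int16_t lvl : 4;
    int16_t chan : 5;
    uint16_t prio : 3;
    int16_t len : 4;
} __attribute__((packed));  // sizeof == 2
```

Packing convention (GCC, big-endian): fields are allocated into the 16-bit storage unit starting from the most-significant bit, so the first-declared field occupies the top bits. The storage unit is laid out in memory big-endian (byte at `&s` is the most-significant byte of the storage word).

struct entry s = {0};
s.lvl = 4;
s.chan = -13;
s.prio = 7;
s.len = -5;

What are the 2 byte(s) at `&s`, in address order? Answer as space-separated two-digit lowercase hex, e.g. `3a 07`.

lvl:4 = 4 → 0x4 << 12 → word 0x4000
chan:5 = -13 → 0x13 << 7 → word 0x4980
prio:3 = 7 → 0x7 << 4 → word 0x49f0
len:4 = -5 → 0xb << 0 → word 0x49fb
word = 0x49fb → big-endian bytes:
  [0]=0x49  [1]=0xfb

49 fb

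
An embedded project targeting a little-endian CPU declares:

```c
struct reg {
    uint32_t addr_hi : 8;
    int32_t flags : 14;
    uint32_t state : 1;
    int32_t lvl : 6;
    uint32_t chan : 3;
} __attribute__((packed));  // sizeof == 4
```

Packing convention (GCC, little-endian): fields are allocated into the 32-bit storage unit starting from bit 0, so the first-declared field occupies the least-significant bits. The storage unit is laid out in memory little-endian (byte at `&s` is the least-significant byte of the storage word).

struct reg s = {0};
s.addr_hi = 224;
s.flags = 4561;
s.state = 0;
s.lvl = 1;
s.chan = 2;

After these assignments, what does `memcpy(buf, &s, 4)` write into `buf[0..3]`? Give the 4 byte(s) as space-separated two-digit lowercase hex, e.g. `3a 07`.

[0+:8] addr_hi=224 & 0xff = 0xe0; word=0x000000e0
[8+:14] flags=4561 & 0x3fff = 0x11d1; word=0x0011d1e0
[22+:1] state=0 & 0x1 = 0x0; word=0x0011d1e0
[23+:6] lvl=1 & 0x3f = 0x1; word=0x0091d1e0
[29+:3] chan=2 & 0x7 = 0x2; word=0x4091d1e0
word = 0x4091d1e0 → little-endian bytes:
  [0]=0xe0  [1]=0xd1  [2]=0x91  [3]=0x40

e0 d1 91 40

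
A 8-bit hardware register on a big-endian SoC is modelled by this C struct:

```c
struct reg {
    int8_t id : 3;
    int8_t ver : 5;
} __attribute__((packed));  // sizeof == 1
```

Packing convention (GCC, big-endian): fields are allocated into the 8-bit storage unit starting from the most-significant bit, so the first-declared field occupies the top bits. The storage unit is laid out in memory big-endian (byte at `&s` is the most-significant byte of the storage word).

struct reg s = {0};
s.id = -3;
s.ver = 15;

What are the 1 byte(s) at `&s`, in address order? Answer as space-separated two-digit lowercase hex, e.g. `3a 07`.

id:3 = -3 → 0x5 << 5 → word 0xa0
ver:5 = 15 → 0xf << 0 → word 0xaf
word = 0xaf → big-endian bytes:
  [0]=0xaf

af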